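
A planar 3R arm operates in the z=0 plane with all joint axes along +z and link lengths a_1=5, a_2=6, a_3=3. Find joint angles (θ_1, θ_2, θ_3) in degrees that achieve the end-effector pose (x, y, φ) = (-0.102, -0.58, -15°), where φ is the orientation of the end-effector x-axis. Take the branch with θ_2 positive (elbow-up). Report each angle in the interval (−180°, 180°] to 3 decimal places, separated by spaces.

82.510 150.002 112.488

wrist centre = target − a_3·(cos φ, sin φ) = (-2.9998, 0.1965)
cos θ_2 = (9.0373−5²−6²)/(2·5·6) = -0.8660; θ_2 = 150.0023° (elbow-up)
β = atan2(0.1965,-2.9998) = 176.2530°; ψ = atan2(2.9998,-0.1963) = 93.7435°
θ_1 = β − ψ = 82.5095°
θ_3 = φ − θ_1 − θ_2 = 112.4881° (wrapped to (-180°,180°])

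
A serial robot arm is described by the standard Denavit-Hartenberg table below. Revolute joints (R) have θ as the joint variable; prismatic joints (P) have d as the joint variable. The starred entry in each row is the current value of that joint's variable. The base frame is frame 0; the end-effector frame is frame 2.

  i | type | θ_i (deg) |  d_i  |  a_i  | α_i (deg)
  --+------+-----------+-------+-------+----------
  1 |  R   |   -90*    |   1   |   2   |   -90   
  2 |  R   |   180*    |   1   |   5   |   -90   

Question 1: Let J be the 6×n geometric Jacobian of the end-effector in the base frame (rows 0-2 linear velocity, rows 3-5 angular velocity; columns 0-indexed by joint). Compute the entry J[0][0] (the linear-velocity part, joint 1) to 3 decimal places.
axis z_0 = ẑ; lever o_n−o_0 = (1.0000,3.0000,1.0000)
cross product → J_v[:, 0] = (-3.0000,1.0000,0.0000)
J_ω[:, 0] = z_0
entry J[0][0] = -3.0000

-3.000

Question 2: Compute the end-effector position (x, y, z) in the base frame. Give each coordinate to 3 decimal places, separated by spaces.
1.000 3.000 1.000

after link 1: o_1 = (0.0000, -2.0000, 1.0000)
after link 2: o_2 = (1.0000, 3.0000, 1.0000)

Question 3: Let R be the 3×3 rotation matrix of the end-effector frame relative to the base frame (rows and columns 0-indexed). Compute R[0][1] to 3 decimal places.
-1.000

End-effector y-axis (col 1 of R) = (-1.0000,-0.0000,0.0000)
R[0][1] = -1.0000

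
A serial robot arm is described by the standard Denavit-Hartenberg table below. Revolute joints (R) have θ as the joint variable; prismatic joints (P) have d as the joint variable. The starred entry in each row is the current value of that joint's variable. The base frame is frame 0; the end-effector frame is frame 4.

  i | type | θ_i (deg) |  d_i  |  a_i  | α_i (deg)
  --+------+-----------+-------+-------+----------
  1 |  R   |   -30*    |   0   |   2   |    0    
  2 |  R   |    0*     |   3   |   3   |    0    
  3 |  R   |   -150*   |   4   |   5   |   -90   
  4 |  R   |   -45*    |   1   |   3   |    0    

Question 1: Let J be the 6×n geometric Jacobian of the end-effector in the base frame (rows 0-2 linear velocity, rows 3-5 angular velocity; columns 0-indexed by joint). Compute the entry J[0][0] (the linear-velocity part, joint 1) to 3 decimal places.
3.500

axis z_0 = ẑ; lever o_n−o_0 = (-2.7912,-3.5000,9.1213)
cross product → J_v[:, 0] = (3.5000,-2.7912,0.0000)
J_ω[:, 0] = z_0
entry J[0][0] = 3.5000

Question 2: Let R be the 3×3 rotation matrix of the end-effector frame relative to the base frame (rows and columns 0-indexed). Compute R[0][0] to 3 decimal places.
End-effector x-axis (col 0 of R) = (-0.7071,0.0000,0.7071)
R[0][0] = -0.7071

-0.707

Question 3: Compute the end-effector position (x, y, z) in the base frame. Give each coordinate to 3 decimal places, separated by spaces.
-2.791 -3.500 9.121

after link 1: o_1 = (1.7321, -1.0000, 0.0000)
after link 2: o_2 = (4.3301, -2.5000, 3.0000)
after link 3: o_3 = (-0.6699, -2.5000, 7.0000)
after link 4: o_4 = (-2.7912, -3.5000, 9.1213)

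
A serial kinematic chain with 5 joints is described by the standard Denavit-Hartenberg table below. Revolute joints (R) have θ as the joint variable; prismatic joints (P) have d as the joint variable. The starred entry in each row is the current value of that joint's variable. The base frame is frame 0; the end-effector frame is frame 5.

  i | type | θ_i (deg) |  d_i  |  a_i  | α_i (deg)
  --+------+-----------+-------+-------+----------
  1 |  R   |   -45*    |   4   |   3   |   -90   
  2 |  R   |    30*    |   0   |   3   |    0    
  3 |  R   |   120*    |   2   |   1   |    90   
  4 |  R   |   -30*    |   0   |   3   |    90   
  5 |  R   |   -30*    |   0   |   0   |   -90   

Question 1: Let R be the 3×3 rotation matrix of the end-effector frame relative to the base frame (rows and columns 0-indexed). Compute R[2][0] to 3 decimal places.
End-effector x-axis (col 0 of R) = (-0.9422,0.3299,0.0580)
R[2][0] = 0.0580

0.058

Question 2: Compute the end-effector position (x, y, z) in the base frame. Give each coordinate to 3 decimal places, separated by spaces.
2.109 -1.402 0.701

after link 1: o_1 = (2.1213, -2.1213, 4.0000)
after link 2: o_2 = (3.9584, -3.9584, 2.5000)
after link 3: o_3 = (4.7603, -1.9319, 2.0000)
after link 4: o_4 = (2.1086, -1.4015, 0.7010)
after link 5: o_5 = (2.1086, -1.4015, 0.7010)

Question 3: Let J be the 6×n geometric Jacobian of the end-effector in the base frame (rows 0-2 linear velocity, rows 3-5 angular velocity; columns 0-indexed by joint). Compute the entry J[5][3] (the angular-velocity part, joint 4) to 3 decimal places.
-0.866

axis z_3 = (0.3536,-0.3536,-0.8660); lever o_n−o_3 = (-2.6517,0.5303,-1.2990)
cross product → J_v[:, 3] = (0.9186,2.7557,-0.7500)
J_ω[:, 3] = z_3
entry J[5][3] = -0.8660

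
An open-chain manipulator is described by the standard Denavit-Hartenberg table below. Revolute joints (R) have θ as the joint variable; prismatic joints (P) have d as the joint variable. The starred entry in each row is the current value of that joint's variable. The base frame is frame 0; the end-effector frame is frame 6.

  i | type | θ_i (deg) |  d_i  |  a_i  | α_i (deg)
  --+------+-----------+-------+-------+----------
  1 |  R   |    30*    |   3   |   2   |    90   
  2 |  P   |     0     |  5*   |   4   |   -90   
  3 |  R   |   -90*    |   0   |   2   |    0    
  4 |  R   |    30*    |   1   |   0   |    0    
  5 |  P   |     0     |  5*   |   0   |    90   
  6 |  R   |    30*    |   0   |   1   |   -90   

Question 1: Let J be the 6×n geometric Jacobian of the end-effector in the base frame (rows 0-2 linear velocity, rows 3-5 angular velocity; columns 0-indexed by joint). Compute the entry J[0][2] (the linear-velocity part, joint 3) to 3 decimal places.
2.165

axis z_2 = (0.0000,0.0000,1.0000); lever o_n−o_2 = (1.7500,-2.1651,6.5000)
cross product → J_v[:, 2] = (2.1651,1.7500,-0.0000)
J_ω[:, 2] = z_2
entry J[0][2] = 2.1651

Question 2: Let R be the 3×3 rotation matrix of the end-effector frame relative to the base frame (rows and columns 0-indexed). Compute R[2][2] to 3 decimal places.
0.866

End-effector z-axis (col 2 of R) = (-0.4330,0.2500,0.8660)
R[2][2] = 0.8660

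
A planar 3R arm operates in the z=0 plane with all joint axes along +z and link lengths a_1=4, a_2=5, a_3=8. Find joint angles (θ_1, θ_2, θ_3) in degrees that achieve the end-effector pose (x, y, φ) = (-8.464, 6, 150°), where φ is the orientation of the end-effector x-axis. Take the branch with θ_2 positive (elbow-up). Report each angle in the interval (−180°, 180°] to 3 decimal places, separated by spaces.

29.997 150.001 -29.998

wrist centre = target − a_3·(cos φ, sin φ) = (-1.5358, 2.0000)
cos θ_2 = (6.3587−4²−5²)/(2·4·5) = -0.8660; θ_2 = 150.0009° (elbow-up)
β = atan2(2.0000,-1.5358) = 127.5206°; ψ = atan2(2.4999,-0.3302) = 97.5235°
θ_1 = β − ψ = 29.9971°
θ_3 = φ − θ_1 − θ_2 = -29.9980° (wrapped to (-180°,180°])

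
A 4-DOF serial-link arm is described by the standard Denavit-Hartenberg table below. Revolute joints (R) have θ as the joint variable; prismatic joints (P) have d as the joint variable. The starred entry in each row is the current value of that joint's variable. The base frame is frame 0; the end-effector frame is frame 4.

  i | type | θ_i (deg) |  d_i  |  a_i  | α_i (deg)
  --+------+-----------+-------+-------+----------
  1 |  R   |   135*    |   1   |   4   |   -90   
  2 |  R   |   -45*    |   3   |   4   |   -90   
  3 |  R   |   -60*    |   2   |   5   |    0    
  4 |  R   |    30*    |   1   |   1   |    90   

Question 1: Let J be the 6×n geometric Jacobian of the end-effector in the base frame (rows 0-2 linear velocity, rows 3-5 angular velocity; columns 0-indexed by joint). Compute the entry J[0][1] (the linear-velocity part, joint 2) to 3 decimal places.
axis z_1 = (-0.7071,-0.7071,0.0000); lever o_n−o_1 = (-10.7197,-0.3537,3.0872)
cross product → J_v[:, 1] = (-2.1830,2.1830,-7.3299)
J_ω[:, 1] = z_1
entry J[0][1] = -2.1830

-2.183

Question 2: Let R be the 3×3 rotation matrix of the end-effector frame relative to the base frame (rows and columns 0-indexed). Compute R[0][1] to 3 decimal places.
-0.500

End-effector y-axis (col 1 of R) = (-0.5000,0.5000,-0.7071)
R[0][1] = -0.5000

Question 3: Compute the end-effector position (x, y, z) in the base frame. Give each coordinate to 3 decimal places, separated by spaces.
after link 1: o_1 = (-2.8284, 2.8284, 1.0000)
after link 2: o_2 = (-6.9497, 2.7071, 3.8284)
after link 3: o_3 = (-12.2616, 1.8952, 4.1820)
after link 4: o_4 = (-13.5482, 2.4747, 4.0872)

-13.548 2.475 4.087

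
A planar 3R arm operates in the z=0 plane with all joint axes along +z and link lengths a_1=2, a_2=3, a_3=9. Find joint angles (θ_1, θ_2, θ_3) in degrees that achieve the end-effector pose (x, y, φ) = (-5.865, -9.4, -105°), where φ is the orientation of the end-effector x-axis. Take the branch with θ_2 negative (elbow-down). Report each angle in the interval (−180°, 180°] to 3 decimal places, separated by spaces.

wrist centre = target − a_3·(cos φ, sin φ) = (-3.5356, -0.7067)
cos θ_2 = (13.0000−2²−3²)/(2·2·3) = 0.0000; θ_2 = -89.9998° (elbow-down)
β = atan2(-0.7067,-3.5356) = -168.6972°; ψ = atan2(-3.0000,2.0000) = -56.3098°
θ_1 = β − ψ = -112.3874°
θ_3 = φ − θ_1 − θ_2 = 97.3872° (wrapped to (-180°,180°])

-112.387 -90.000 97.387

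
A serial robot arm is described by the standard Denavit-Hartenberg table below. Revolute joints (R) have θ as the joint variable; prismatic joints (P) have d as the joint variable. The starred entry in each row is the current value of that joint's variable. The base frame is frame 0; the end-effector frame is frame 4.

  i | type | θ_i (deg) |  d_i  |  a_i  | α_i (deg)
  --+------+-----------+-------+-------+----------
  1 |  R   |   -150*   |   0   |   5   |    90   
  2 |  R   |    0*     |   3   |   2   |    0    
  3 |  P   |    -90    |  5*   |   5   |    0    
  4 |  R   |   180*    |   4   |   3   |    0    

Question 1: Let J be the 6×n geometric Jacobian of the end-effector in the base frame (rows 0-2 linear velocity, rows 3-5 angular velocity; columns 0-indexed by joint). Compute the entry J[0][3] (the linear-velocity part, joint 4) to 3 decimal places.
axis z_3 = (-0.5000,0.8660,0.0000); lever o_n−o_3 = (-2.0000,3.4641,3.0000)
cross product → J_v[:, 3] = (2.5981,1.5000,0.0000)
J_ω[:, 3] = z_3
entry J[0][3] = 2.5981

2.598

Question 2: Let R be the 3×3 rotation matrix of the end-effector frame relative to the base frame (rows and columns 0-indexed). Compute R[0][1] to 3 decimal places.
0.866

End-effector y-axis (col 1 of R) = (0.8660,0.5000,0.0000)
R[0][1] = 0.8660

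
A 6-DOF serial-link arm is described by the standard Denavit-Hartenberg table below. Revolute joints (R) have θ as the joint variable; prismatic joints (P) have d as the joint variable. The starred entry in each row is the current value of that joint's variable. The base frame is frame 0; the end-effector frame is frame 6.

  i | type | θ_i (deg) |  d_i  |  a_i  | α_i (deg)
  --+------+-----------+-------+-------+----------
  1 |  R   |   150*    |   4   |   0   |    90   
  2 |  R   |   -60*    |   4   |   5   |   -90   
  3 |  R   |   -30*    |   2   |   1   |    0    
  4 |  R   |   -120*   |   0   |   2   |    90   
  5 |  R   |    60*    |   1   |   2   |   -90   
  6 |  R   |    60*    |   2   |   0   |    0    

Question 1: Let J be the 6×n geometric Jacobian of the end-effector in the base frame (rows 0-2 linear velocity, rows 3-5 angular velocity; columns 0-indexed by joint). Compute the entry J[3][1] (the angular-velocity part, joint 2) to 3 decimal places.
0.500

axis z_1 = (0.5000,0.8660,0.0000); lever o_n−o_1 = (-3.2631,6.8122,-1.3301)
cross product → J_v[:, 1] = (-1.1519,0.6651,6.2321)
J_ω[:, 1] = z_1
entry J[3][1] = 0.5000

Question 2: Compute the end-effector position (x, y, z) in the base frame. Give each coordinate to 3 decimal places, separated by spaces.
after link 1: o_1 = (0.0000, 0.0000, 4.0000)
after link 2: o_2 = (-0.1651, 4.7141, -0.3301)
after link 3: o_3 = (-1.7901, 6.2296, -0.0801)
after link 4: o_4 = (-0.5401, 6.6627, 1.4199)
after link 5: o_5 = (-1.4306, 6.7542, 3.4689)
after link 6: o_6 = (-3.2631, 6.8122, 2.6699)

-3.263 6.812 2.670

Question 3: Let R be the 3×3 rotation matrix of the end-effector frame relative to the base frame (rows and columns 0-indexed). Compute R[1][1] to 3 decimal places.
End-effector y-axis (col 1 of R) = (0.4001,0.0190,-0.9163)
R[1][1] = 0.0190

0.019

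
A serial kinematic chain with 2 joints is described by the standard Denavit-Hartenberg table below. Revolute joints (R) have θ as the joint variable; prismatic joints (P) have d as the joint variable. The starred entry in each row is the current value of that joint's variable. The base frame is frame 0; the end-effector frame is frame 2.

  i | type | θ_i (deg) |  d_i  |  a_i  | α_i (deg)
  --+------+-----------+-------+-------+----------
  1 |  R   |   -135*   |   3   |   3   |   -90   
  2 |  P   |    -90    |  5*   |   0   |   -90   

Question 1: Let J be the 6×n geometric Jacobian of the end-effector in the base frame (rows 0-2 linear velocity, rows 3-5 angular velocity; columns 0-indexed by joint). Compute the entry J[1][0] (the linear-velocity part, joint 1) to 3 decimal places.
1.414

axis z_0 = ẑ; lever o_n−o_0 = (1.4142,-5.6569,3.0000)
cross product → J_v[:, 0] = (5.6569,1.4142,-0.0000)
J_ω[:, 0] = z_0
entry J[1][0] = 1.4142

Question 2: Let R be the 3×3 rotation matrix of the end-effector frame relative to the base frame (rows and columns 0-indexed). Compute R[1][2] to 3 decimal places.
-0.707

End-effector z-axis (col 2 of R) = (-0.7071,-0.7071,-0.0000)
R[1][2] = -0.7071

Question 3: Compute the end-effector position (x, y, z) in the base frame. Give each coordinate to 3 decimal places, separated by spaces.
1.414 -5.657 3.000

after link 1: o_1 = (-2.1213, -2.1213, 3.0000)
after link 2: o_2 = (1.4142, -5.6569, 3.0000)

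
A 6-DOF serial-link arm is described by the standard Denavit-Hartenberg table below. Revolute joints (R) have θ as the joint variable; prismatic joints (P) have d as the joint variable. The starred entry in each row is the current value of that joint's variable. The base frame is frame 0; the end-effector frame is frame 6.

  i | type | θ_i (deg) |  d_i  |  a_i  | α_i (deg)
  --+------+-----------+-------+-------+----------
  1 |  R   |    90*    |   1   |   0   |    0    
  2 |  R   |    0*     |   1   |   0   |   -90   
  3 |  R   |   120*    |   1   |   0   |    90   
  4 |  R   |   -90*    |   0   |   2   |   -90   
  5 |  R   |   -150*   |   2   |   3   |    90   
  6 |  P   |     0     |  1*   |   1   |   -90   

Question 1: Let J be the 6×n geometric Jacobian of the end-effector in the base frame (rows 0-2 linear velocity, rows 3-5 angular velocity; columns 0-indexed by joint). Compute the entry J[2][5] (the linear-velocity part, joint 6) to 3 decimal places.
0.433

prismatic axis z_5 = (-0.5000,-0.7500,0.4330)
J_v[:, 5] = z_5; J_ω[:, 5] = (0,0,0)
entry J[2][5] = 0.4330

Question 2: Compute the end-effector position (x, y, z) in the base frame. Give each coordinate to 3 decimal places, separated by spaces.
after link 1: o_1 = (0.0000, 0.0000, 1.0000)
after link 2: o_2 = (0.0000, 0.0000, 2.0000)
after link 3: o_3 = (-1.0000, 0.0000, 2.0000)
after link 4: o_4 = (1.0000, -0.0000, 2.0000)
after link 5: o_5 = (-1.5981, 0.2990, -0.4821)
after link 6: o_6 = (-2.9641, -0.0179, -0.2990)

-2.964 -0.018 -0.299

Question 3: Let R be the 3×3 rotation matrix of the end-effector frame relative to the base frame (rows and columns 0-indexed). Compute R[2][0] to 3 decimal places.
-0.250

End-effector x-axis (col 0 of R) = (-0.8660,0.4330,-0.2500)
R[2][0] = -0.2500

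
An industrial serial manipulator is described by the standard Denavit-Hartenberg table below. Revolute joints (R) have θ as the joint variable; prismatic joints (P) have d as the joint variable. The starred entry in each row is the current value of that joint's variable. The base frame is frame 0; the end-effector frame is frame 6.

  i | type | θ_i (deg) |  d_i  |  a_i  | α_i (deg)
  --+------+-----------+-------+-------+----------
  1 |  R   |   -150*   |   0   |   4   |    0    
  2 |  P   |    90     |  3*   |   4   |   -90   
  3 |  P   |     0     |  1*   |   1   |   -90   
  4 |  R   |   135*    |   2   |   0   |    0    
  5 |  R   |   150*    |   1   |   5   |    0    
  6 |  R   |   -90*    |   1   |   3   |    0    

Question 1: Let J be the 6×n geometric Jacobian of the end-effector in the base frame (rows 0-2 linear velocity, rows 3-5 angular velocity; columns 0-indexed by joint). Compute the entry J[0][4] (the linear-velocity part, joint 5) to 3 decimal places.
axis z_4 = (0.0000,0.0000,-1.0000); lever o_n−o_4 = (4.0532,4.1919,-2.0000)
cross product → J_v[:, 4] = (4.1919,-4.0532,0.0000)
J_ω[:, 4] = z_4
entry J[0][4] = 4.1919

4.192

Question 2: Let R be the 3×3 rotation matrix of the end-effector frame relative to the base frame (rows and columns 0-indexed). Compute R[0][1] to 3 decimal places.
0.966

End-effector y-axis (col 1 of R) = (0.9659,0.2588,0.0000)
R[0][1] = 0.9659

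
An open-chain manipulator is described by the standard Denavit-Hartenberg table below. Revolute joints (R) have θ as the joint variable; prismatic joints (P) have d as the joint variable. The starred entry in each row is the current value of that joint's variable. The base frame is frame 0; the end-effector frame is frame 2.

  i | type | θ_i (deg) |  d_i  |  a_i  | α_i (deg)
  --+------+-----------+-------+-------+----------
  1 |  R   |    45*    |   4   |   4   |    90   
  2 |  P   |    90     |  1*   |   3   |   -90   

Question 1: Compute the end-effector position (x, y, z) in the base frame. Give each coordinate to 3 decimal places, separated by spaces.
3.536 2.121 7.000

after link 1: o_1 = (2.8284, 2.8284, 4.0000)
after link 2: o_2 = (3.5355, 2.1213, 7.0000)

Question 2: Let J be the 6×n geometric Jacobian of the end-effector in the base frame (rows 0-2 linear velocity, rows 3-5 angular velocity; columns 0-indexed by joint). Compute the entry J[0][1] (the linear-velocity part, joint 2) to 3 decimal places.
0.707

prismatic axis z_1 = (0.7071,-0.7071,0.0000)
J_v[:, 1] = z_1; J_ω[:, 1] = (0,0,0)
entry J[0][1] = 0.7071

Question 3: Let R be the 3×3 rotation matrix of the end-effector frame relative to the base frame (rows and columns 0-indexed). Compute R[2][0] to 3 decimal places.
End-effector x-axis (col 0 of R) = (0.0000,0.0000,1.0000)
R[2][0] = 1.0000

1.000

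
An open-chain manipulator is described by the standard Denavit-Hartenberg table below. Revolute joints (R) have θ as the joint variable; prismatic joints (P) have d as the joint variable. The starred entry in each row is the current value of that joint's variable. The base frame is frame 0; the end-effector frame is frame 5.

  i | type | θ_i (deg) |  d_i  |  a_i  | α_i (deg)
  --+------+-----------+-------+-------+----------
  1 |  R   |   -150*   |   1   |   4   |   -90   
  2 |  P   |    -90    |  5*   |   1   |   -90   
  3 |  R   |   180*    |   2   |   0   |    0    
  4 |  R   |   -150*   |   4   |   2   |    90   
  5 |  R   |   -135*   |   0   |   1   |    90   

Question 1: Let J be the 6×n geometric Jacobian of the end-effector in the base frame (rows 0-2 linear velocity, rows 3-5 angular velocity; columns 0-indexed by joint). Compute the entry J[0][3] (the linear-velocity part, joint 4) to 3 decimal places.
axis z_3 = (-0.8660,-0.5000,-0.0000); lever o_n−o_3 = (-3.1750,-1.0866,1.1197)
cross product → J_v[:, 3] = (-0.5598,0.9697,-0.6464)
J_ω[:, 3] = z_3
entry J[0][3] = -0.5598

-0.560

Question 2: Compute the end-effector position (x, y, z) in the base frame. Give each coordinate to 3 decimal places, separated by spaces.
after link 1: o_1 = (-3.4641, -2.0000, 1.0000)
after link 2: o_2 = (-0.9641, -6.3301, 2.0000)
after link 3: o_3 = (-2.6962, -7.3301, 2.0000)
after link 4: o_4 = (-6.6603, -8.4641, 3.7321)
after link 5: o_5 = (-5.8711, -8.4167, 3.1197)

-5.871 -8.417 3.120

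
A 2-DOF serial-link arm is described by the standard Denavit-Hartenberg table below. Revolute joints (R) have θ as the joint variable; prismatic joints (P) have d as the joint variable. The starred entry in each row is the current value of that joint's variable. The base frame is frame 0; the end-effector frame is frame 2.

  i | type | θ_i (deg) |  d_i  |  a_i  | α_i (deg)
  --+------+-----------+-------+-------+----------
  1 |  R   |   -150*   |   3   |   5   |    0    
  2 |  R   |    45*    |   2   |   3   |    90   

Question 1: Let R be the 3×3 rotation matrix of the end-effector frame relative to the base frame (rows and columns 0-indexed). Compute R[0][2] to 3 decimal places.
-0.966

End-effector z-axis (col 2 of R) = (-0.9659,0.2588,0.0000)
R[0][2] = -0.9659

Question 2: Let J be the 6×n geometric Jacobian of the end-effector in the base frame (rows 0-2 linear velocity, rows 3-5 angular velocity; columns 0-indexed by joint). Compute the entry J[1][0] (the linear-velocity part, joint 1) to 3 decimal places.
-5.107

axis z_0 = ẑ; lever o_n−o_0 = (-5.1066,-5.3978,5.0000)
cross product → J_v[:, 0] = (5.3978,-5.1066,0.0000)
J_ω[:, 0] = z_0
entry J[1][0] = -5.1066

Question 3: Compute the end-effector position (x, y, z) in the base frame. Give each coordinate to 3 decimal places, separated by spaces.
-5.107 -5.398 5.000

after link 1: o_1 = (-4.3301, -2.5000, 3.0000)
after link 2: o_2 = (-5.1066, -5.3978, 5.0000)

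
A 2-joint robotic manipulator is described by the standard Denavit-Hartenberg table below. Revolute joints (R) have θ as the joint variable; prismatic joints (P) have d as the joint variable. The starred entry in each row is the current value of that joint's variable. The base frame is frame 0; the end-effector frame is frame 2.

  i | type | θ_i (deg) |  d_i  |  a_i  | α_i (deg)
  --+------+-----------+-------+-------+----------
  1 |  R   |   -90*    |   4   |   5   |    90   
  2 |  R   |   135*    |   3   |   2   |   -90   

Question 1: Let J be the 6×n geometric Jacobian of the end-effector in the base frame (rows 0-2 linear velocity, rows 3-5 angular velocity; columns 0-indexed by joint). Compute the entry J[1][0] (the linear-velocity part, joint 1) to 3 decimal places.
-3.000

axis z_0 = ẑ; lever o_n−o_0 = (-3.0000,-3.5858,5.4142)
cross product → J_v[:, 0] = (3.5858,-3.0000,0.0000)
J_ω[:, 0] = z_0
entry J[1][0] = -3.0000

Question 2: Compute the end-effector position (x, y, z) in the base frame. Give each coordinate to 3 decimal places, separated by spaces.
after link 1: o_1 = (0.0000, -5.0000, 4.0000)
after link 2: o_2 = (-3.0000, -3.5858, 5.4142)

-3.000 -3.586 5.414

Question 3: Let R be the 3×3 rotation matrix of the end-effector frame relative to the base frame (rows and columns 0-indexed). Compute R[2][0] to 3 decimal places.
End-effector x-axis (col 0 of R) = (0.0000,0.7071,0.7071)
R[2][0] = 0.7071

0.707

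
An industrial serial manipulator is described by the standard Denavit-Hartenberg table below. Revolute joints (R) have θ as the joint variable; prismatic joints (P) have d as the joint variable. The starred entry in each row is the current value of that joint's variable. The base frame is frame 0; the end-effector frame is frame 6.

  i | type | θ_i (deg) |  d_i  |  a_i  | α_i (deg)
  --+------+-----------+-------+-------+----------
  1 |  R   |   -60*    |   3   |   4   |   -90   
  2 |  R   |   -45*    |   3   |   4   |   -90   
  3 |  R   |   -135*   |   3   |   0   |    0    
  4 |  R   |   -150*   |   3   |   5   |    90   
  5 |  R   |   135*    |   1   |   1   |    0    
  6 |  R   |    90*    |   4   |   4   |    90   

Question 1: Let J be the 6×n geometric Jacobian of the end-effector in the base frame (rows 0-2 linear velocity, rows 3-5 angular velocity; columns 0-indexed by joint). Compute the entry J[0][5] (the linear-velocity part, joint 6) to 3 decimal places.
-3.107

axis z_5 = (0.5657,-0.4621,0.6830); lever o_n−o_5 = (3.3698,1.6980,4.2144)
cross product → J_v[:, 5] = (-3.1072,-0.0823,2.5176)
J_ω[:, 5] = z_5
entry J[0][5] = -3.1072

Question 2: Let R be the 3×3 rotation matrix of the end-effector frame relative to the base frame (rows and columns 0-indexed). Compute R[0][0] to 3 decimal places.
0.277

End-effector x-axis (col 0 of R) = (0.2768,0.8866,0.3706)
R[0][0] = 0.2768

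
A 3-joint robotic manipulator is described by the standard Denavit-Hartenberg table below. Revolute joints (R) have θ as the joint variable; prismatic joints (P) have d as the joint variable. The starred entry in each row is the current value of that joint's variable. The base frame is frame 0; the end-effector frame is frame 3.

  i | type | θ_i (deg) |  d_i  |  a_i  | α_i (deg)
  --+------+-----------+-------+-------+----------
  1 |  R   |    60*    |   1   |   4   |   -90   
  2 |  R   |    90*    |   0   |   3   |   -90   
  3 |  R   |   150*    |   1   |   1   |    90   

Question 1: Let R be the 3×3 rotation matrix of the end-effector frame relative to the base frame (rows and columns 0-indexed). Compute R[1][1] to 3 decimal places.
-0.866

End-effector y-axis (col 1 of R) = (-0.5000,-0.8660,-0.0000)
R[1][1] = -0.8660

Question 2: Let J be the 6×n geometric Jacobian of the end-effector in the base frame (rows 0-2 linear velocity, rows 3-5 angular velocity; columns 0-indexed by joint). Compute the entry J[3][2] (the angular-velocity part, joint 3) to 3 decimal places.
-0.500

axis z_2 = (-0.5000,-0.8660,-0.0000); lever o_n−o_2 = (-0.0670,-1.1160,0.8660)
cross product → J_v[:, 2] = (-0.7500,0.4330,0.5000)
J_ω[:, 2] = z_2
entry J[3][2] = -0.5000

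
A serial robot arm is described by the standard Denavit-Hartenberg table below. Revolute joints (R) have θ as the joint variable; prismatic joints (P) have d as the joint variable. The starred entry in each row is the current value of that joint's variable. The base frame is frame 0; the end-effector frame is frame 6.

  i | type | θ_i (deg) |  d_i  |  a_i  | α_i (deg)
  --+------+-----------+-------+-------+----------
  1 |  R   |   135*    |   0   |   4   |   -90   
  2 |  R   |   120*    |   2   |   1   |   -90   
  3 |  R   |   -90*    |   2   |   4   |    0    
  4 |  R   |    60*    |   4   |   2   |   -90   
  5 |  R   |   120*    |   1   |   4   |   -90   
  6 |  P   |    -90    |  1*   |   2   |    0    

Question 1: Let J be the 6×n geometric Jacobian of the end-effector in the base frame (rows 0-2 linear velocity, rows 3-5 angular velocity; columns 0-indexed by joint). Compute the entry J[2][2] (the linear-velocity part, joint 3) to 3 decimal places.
-0.839

axis z_2 = (0.6124,-0.6124,0.5000); lever o_n−o_2 = (1.4391,-2.8094,0.8684)
cross product → J_v[:, 2] = (0.8729,0.1878,-0.8391)
J_ω[:, 2] = z_2
entry J[2][2] = -0.8391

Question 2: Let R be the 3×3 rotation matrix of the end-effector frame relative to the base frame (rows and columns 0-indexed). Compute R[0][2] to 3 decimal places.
End-effector z-axis (col 2 of R) = (0.3472,0.2652,0.8995)
R[0][2] = 0.3472

0.347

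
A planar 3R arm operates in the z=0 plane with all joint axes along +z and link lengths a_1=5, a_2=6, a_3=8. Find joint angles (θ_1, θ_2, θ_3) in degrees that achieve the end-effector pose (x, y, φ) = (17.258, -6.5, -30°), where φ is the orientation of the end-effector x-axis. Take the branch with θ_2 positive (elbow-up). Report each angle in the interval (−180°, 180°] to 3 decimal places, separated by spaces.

-30.008 30.013 -30.005

wrist centre = target − a_3·(cos φ, sin φ) = (10.3298, -2.5000)
cos θ_2 = (112.9547−5²−6²)/(2·5·6) = 0.8659; θ_2 = 30.0130° (elbow-up)
β = atan2(-2.5000,10.3298) = -13.6050°; ψ = atan2(3.0012,10.1955) = 16.4025°
θ_1 = β − ψ = -30.0076°
θ_3 = φ − θ_1 − θ_2 = -30.0055° (wrapped to (-180°,180°])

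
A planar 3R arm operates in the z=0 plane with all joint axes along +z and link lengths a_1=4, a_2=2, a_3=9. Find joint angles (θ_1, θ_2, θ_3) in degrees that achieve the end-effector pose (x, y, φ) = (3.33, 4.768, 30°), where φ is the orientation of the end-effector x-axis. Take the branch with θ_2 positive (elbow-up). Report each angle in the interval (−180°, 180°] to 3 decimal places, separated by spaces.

wrist centre = target − a_3·(cos φ, sin φ) = (-4.4642, 0.2680)
cos θ_2 = (20.0012−4²−2²)/(2·4·2) = 0.0001; θ_2 = 89.9958° (elbow-up)
β = atan2(0.2680,-4.4642) = 176.5645°; ψ = atan2(2.0000,4.0001) = 26.5642°
θ_1 = β − ψ = 150.0003°
θ_3 = φ − θ_1 − θ_2 = 150.0039° (wrapped to (-180°,180°])

150.000 89.996 150.004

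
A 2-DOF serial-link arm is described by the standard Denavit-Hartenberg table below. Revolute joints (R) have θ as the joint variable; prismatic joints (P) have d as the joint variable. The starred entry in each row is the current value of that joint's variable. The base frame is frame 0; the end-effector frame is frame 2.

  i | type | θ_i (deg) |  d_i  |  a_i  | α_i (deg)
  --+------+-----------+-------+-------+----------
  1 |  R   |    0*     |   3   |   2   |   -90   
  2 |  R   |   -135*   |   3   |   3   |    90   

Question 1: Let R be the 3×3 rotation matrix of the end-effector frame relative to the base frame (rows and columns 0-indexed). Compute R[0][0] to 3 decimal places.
-0.707

End-effector x-axis (col 0 of R) = (-0.7071,-0.0000,0.7071)
R[0][0] = -0.7071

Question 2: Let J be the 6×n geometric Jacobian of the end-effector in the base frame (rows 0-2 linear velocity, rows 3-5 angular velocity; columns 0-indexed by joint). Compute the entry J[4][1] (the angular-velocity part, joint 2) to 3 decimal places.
axis z_1 = (0.0000,1.0000,0.0000); lever o_n−o_1 = (-2.1213,3.0000,2.1213)
cross product → J_v[:, 1] = (2.1213,-0.0000,2.1213)
J_ω[:, 1] = z_1
entry J[4][1] = 1.0000

1.000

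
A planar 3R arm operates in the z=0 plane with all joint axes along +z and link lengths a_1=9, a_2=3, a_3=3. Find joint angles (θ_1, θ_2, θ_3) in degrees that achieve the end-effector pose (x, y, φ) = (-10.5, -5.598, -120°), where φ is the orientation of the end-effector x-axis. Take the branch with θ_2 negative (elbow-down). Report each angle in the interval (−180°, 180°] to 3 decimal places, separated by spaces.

wrist centre = target − a_3·(cos φ, sin φ) = (-9.0000, -2.9999)
cos θ_2 = (89.9995−9²−3²)/(2·9·3) = -0.0000; θ_2 = -90.0005° (elbow-down)
β = atan2(-2.9999,-9.0000) = -161.5655°; ψ = atan2(-3.0000,9.0000) = -18.4350°
θ_1 = β − ψ = -143.1305°
θ_3 = φ − θ_1 − θ_2 = 113.1310° (wrapped to (-180°,180°])

-143.130 -90.000 113.131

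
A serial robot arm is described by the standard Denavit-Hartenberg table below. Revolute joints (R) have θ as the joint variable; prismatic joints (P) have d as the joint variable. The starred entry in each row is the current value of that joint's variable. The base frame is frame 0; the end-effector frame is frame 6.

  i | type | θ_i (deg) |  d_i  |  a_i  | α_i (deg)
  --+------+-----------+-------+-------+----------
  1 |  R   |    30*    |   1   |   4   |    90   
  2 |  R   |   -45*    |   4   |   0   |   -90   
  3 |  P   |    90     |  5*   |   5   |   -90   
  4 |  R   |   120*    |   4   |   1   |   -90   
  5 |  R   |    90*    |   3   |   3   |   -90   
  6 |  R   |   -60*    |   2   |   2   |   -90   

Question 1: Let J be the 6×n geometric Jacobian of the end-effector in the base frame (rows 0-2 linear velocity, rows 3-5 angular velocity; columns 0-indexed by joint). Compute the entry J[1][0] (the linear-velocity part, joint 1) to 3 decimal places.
axis z_0 = ẑ; lever o_n−o_0 = (9.8042,2.6605,6.8209)
cross product → J_v[:, 0] = (-2.6605,9.8042,0.0000)
J_ω[:, 0] = z_0
entry J[1][0] = 9.8042

9.804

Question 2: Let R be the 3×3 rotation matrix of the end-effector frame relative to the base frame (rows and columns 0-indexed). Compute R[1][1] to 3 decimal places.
-0.739

End-effector y-axis (col 1 of R) = (-0.2803,-0.7392,-0.6124)
R[1][1] = -0.7392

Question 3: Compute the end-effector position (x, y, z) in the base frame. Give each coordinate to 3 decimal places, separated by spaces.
after link 1: o_1 = (3.4641, 2.0000, 1.0000)
after link 2: o_2 = (5.4641, -1.4641, 1.0000)
after link 3: o_3 = (6.0260, 4.6338, 4.5355)
after link 4: o_4 = (3.2961, 2.4804, 6.7516)
after link 5: o_5 = (7.3509, 1.8214, 5.6909)
after link 6: o_6 = (9.8042, 2.6605, 6.8209)

9.804 2.660 6.821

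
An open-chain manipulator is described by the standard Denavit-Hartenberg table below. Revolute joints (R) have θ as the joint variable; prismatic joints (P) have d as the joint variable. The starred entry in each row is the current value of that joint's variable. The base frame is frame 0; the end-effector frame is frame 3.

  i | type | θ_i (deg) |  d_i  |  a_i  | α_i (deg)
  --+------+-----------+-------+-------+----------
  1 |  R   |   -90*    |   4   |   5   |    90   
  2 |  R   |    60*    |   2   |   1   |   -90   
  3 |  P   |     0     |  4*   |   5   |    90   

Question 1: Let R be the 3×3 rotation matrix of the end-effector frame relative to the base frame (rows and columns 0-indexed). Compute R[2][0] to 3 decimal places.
0.866

End-effector x-axis (col 0 of R) = (0.0000,-0.5000,0.8660)
R[2][0] = 0.8660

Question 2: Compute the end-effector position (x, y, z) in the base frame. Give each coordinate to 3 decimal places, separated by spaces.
-2.000 -4.536 11.196

after link 1: o_1 = (0.0000, -5.0000, 4.0000)
after link 2: o_2 = (-2.0000, -5.5000, 4.8660)
after link 3: o_3 = (-2.0000, -4.5359, 11.1962)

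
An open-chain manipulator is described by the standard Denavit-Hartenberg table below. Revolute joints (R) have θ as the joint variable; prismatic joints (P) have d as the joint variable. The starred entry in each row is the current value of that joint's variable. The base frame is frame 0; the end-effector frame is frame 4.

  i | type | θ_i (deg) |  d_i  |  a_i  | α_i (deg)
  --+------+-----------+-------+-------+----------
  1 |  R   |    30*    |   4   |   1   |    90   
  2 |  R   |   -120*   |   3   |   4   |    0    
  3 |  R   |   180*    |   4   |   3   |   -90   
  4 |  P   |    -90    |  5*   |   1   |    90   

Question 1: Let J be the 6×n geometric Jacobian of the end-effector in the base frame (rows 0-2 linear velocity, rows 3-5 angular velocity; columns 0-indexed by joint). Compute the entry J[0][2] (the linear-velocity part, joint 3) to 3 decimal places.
axis z_2 = (0.5000,-0.8660,0.0000); lever o_n−o_2 = (0.0490,-5.7452,5.0981)
cross product → J_v[:, 2] = (-4.4151,-2.5490,-2.8301)
J_ω[:, 2] = z_2
entry J[0][2] = -4.4151

-4.415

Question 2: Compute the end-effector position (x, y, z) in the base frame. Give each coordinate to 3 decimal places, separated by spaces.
0.683 -8.843 5.634

after link 1: o_1 = (0.8660, 0.5000, 4.0000)
after link 2: o_2 = (0.6340, -3.0981, 0.5359)
after link 3: o_3 = (3.9330, -5.8122, 3.1340)
after link 4: o_4 = (0.6830, -8.8433, 5.6340)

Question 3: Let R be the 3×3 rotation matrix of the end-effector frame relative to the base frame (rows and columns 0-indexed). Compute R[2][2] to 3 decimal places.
-0.866

End-effector z-axis (col 2 of R) = (-0.4330,-0.2500,-0.8660)
R[2][2] = -0.8660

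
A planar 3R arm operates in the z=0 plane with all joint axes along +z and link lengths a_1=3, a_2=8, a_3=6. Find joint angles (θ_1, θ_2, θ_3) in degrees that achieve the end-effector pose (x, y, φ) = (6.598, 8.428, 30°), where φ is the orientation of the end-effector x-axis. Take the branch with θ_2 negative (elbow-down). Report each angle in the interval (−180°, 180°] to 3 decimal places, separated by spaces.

wrist centre = target − a_3·(cos φ, sin φ) = (1.4018, 5.4280)
cos θ_2 = (31.4284−3²−8²)/(2·3·8) = -0.8661; θ_2 = -150.0058° (elbow-down)
β = atan2(5.4280,1.4018) = 75.5191°; ψ = atan2(-3.9993,-3.9286) = -134.4891°
θ_1 = β − ψ = 210.0082°
θ_3 = φ − θ_1 − θ_2 = -30.0024° (wrapped to (-180°,180°])

-149.992 -150.006 -30.002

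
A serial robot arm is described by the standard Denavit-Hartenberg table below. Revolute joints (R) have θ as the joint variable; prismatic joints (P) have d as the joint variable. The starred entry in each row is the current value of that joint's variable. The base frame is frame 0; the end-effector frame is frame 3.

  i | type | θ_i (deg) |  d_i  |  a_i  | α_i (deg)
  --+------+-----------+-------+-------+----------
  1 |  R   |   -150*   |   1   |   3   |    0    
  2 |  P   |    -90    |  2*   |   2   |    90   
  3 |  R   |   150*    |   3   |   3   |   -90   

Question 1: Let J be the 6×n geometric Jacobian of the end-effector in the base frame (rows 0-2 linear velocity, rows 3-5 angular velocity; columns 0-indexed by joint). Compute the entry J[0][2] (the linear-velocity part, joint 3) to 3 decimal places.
axis z_2 = (0.8660,0.5000,0.0000); lever o_n−o_2 = (3.8971,-0.7500,1.5000)
cross product → J_v[:, 2] = (0.7500,-1.2990,-2.5981)
J_ω[:, 2] = z_2
entry J[0][2] = 0.7500

0.750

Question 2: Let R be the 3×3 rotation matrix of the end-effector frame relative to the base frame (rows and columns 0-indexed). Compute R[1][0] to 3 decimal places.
-0.750

End-effector x-axis (col 0 of R) = (0.4330,-0.7500,0.5000)
R[1][0] = -0.7500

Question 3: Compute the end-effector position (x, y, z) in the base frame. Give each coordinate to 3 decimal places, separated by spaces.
0.299 -0.518 4.500

after link 1: o_1 = (-2.5981, -1.5000, 1.0000)
after link 2: o_2 = (-3.5981, 0.2321, 3.0000)
after link 3: o_3 = (0.2990, -0.5179, 4.5000)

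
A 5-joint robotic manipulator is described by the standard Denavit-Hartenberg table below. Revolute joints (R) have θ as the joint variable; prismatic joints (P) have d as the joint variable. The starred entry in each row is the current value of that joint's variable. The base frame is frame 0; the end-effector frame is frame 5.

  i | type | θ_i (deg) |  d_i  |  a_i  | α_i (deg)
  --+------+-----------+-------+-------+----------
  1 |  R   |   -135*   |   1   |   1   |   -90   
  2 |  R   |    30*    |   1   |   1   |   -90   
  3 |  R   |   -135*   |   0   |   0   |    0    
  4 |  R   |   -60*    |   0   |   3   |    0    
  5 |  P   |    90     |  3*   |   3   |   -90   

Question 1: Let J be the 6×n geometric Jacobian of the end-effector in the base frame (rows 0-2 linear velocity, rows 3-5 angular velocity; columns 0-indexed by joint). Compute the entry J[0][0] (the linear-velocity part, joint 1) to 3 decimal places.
0.216

axis z_0 = ẑ; lever o_n−o_0 = (4.1983,-0.2159,-0.2610)
cross product → J_v[:, 0] = (0.2159,4.1983,-0.0000)
J_ω[:, 0] = z_0
entry J[0][0] = 0.2159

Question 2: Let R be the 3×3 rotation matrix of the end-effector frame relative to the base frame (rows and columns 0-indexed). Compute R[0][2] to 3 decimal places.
-0.408

End-effector z-axis (col 2 of R) = (-0.4085,-0.7745,-0.4830)
R[0][2] = -0.4085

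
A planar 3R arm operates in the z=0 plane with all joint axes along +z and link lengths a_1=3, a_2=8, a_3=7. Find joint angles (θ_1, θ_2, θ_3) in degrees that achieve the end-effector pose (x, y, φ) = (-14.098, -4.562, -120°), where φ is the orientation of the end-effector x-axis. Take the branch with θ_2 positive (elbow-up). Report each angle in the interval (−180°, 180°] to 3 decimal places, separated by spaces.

149.997 30.003 60.000

wrist centre = target − a_3·(cos φ, sin φ) = (-10.5980, 1.5002)
cos θ_2 = (114.5681−3²−8²)/(2·3·8) = 0.8660; θ_2 = 30.0026° (elbow-up)
β = atan2(1.5002,-10.5980) = 171.9431°; ψ = atan2(4.0003,9.9280) = 21.9461°
θ_1 = β − ψ = 149.9971°
θ_3 = φ − θ_1 − θ_2 = 60.0003° (wrapped to (-180°,180°])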